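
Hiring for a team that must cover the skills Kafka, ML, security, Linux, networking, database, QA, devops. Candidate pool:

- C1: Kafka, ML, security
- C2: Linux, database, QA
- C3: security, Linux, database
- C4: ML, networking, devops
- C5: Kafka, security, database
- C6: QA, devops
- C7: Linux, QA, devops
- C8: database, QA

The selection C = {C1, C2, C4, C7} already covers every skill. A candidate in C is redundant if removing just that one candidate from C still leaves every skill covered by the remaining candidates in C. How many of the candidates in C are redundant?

Drop C1: Kafka, security uncovered — not redundant.
Drop C2: database uncovered — not redundant.
Drop C4: networking uncovered — not redundant.
Drop C7: the rest still cover every skill — redundant.
1 redundant: C7.

1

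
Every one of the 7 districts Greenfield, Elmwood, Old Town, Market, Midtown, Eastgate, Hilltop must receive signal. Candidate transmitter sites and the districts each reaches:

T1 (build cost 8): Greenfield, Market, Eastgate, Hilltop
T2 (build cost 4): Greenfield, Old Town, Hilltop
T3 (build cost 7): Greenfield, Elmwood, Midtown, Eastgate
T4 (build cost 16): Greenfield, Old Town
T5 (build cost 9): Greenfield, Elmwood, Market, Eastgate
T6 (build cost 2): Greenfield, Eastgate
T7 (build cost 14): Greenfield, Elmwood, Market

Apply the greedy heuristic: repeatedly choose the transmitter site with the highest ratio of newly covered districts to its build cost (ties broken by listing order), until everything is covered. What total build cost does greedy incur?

21

Pick 1: T6 adds 2 new (Greenfield, Eastgate) at build cost 2 (ratio 2/2).
Pick 2: T2 adds 2 new (Old Town, Hilltop) at build cost 4 (ratio 2/4).
Pick 3: T3 adds 2 new (Elmwood, Midtown) at build cost 7 (ratio 2/7).
Pick 4: T1 adds 1 new (Market) at build cost 8 (ratio 1/8).
Greedy total build cost: 2 + 4 + 7 + 8 = 21. (The true optimum is 19, so greedy overshoots here.)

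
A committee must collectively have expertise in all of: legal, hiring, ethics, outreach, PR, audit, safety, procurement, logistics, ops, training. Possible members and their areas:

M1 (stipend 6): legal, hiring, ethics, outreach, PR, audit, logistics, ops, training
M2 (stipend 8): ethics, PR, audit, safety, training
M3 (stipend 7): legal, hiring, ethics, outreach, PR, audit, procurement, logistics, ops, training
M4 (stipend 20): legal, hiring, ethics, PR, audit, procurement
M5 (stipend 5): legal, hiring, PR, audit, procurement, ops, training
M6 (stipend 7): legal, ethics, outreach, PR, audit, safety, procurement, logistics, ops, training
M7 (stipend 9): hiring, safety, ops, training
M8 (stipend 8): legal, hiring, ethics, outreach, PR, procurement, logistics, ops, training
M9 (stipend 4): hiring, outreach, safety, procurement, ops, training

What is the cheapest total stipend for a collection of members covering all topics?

10

M1, M9 cover every topic at stipend 6 + 4 = 10.
Any cover uses at least 2 members; among all covering selections none totals below 10.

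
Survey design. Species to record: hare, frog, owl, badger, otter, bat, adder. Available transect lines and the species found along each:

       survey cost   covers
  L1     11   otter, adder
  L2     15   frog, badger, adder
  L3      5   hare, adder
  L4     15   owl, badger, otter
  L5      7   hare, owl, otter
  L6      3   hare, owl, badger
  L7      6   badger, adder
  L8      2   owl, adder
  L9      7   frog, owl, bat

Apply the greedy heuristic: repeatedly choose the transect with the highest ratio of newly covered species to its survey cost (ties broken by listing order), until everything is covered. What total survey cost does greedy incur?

19

Pick 1: L6 adds 3 new (hare, owl, badger) at survey cost 3 (ratio 3/3).
Pick 2: L8 adds 1 new (adder) at survey cost 2 (ratio 1/2).
Pick 3: L9 adds 2 new (frog, bat) at survey cost 7 (ratio 2/7).
Pick 4: L5 adds 1 new (otter) at survey cost 7 (ratio 1/7).
Greedy total survey cost: 3 + 2 + 7 + 7 = 19.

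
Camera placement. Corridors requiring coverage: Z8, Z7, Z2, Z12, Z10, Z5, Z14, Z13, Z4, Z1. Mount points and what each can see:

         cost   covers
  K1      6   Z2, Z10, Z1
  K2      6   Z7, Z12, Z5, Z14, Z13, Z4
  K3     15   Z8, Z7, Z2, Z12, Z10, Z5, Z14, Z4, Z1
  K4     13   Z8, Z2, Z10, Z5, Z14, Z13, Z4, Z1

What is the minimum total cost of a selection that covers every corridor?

K2, K4 cover every corridor at cost 6 + 13 = 19.
Any cover uses at least 2 camera mounts; among all covering selections none totals below 19.
Greedy by coverage-per-cost would pick K2, K1, K4 for 25 — worse than the optimum 19.

19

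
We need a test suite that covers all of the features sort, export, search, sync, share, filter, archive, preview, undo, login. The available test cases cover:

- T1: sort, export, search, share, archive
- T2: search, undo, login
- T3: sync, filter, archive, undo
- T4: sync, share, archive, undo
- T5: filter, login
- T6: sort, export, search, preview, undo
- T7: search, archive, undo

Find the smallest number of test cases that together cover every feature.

T4, T5, T6 together cover {sort, export, search, sync, share, filter, archive, preview, undo, login} — every feature.
No 2 of the 7 test cases cover everything (all 21 pairs fall short), so 3 is minimum.
Greedy (largest uncovered first) would take T1, T3, T2, T6 — 4 test cases — but 3 suffice.

3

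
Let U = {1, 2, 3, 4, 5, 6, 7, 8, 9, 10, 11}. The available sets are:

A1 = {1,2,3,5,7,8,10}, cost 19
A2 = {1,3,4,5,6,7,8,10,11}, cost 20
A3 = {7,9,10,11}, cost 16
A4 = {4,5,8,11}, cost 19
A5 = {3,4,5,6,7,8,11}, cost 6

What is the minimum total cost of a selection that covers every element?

A1, A3, A5 cover every element at cost 19 + 16 + 6 = 41.
Any cover uses at least 3 sets; among all covering selections none totals below 41.

41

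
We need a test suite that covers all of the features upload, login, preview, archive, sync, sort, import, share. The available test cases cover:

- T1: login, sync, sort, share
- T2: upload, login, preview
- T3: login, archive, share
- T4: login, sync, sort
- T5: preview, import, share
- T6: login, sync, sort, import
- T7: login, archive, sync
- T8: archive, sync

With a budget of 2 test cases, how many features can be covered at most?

Choosing T1, T2 covers {upload, login, preview, sync, sort, share} — 6 features.
No choice of 2 test cases does better; here archive, import are left uncovered.

6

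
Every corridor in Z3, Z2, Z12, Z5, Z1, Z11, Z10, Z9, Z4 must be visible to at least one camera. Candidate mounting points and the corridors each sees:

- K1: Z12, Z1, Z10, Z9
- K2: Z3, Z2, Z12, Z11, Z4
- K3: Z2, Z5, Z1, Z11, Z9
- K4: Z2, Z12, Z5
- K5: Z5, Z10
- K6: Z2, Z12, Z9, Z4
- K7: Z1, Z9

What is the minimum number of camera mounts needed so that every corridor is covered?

K1, K2, K3 together cover {Z3, Z2, Z12, Z5, Z1, Z11, Z10, Z9, Z4} — every corridor.
No 2 of the 7 camera mounts cover everything (all 21 pairs fall short), so 3 is minimum.

3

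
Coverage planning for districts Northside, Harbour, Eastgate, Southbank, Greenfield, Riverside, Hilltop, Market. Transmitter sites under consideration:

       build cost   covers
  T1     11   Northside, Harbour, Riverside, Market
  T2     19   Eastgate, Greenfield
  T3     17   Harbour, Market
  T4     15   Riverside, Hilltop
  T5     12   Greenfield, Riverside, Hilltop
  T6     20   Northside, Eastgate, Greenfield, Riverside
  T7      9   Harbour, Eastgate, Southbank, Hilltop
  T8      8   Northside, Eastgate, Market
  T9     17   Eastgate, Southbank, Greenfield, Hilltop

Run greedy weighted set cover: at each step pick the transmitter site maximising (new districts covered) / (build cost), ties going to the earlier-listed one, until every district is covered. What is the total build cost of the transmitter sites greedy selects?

32

Pick 1: T7 adds 4 new (Harbour, Eastgate, Southbank, Hilltop) at build cost 9 (ratio 4/9).
Pick 2: T1 adds 3 new (Northside, Riverside, Market) at build cost 11 (ratio 3/11).
Pick 3: T5 adds 1 new (Greenfield) at build cost 12 (ratio 1/12).
Greedy total build cost: 9 + 11 + 12 = 32. (The true optimum is 28, so greedy overshoots here.)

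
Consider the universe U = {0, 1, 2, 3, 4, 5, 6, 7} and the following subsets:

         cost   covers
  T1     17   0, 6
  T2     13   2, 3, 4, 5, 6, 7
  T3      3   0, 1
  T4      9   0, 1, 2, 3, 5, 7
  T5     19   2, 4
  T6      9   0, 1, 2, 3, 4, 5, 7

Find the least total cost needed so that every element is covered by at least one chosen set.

T2, T3 cover every element at cost 13 + 3 = 16.
Any cover uses at least 2 sets; among all covering selections none totals below 16.

16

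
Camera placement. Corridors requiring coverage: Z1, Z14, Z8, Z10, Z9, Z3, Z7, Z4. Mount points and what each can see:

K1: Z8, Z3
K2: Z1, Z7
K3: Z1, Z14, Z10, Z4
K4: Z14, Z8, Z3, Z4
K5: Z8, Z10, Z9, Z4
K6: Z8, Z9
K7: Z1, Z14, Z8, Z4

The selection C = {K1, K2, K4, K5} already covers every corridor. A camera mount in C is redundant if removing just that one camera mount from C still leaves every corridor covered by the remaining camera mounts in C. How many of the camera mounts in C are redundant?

Drop K1: the rest still cover every corridor — redundant.
Drop K2: Z1, Z7 uncovered — not redundant.
Drop K4: Z14 uncovered — not redundant.
Drop K5: Z10, Z9 uncovered — not redundant.
1 redundant: K1.

1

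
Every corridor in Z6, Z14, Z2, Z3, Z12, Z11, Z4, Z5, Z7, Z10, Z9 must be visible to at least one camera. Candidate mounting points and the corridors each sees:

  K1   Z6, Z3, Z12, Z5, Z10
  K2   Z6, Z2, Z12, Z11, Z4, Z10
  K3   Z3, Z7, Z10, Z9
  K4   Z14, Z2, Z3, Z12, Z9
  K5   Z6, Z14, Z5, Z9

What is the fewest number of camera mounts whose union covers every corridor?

K2, K3, K5 together cover {Z6, Z14, Z2, Z3, Z12, Z11, Z4, Z5, Z7, Z10, Z9} — every corridor.
No 2 of the 5 camera mounts cover everything (all 10 pairs fall short), so 3 is minimum.

3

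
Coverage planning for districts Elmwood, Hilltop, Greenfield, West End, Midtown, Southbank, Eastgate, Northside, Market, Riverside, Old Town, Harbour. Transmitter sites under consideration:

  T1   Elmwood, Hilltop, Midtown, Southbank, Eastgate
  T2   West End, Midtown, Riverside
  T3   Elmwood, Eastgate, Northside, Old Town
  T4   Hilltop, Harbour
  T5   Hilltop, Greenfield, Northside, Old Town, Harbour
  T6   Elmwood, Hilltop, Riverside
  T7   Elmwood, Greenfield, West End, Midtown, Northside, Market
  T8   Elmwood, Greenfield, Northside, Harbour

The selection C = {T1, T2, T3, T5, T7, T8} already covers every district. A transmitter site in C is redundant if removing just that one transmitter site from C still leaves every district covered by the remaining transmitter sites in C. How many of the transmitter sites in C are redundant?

Drop T1: Southbank uncovered — not redundant.
Drop T2: Riverside uncovered — not redundant.
Drop T3: the rest still cover every district — redundant.
Drop T5: the rest still cover every district — redundant.
Drop T7: Market uncovered — not redundant.
Drop T8: the rest still cover every district — redundant.
3 redundant: T3, T5, T8.

3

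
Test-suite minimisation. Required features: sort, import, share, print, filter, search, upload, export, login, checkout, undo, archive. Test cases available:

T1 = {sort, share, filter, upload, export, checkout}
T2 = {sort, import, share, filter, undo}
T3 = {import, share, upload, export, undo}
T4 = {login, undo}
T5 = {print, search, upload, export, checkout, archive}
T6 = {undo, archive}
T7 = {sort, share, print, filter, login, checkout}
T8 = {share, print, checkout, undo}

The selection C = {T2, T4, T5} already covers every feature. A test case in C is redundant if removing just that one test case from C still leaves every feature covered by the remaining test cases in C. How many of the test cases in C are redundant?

Drop T2: sort, import, share, filter uncovered — not redundant.
Drop T4: login uncovered — not redundant.
Drop T5: print, search, upload, export, … uncovered — not redundant.
None of the test cases in C is redundant.

0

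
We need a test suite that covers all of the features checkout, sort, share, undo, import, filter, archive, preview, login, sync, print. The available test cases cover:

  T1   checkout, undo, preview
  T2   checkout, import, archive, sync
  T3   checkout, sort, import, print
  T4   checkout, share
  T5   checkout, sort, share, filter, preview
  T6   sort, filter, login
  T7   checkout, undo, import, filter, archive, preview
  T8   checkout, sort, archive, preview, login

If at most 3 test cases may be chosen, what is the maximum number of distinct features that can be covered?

9

Choosing T1, T2, T5 covers {checkout, sort, share, undo, import, filter, archive, preview, sync} — 9 features.
No choice of 3 test cases does better; here login, print are left uncovered.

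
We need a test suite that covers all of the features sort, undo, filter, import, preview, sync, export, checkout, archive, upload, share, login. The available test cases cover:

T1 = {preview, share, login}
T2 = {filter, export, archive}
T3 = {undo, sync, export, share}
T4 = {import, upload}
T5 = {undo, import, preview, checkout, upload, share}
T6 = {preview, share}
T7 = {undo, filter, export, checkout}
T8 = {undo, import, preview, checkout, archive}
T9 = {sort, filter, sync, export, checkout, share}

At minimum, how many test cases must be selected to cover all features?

T1, T2, T5, T9 together cover {sort, undo, filter, import, preview, sync, export, checkout, archive, upload, share, login} — every feature.
No 3 of the 9 test cases cover everything (all 84 triples fall short), so 4 is minimum.

4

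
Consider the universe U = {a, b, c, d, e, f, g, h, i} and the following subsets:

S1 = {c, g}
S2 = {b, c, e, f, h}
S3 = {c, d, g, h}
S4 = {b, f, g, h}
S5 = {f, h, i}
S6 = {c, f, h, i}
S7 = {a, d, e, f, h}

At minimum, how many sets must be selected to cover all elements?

S4, S6, S7 together cover {a, b, c, d, e, f, g, h, i} — every element.
No 2 of the 7 sets cover everything (all 21 pairs fall short), so 3 is minimum.
Greedy (largest uncovered first) would take S2, S3, S5, S7 — 4 sets — but 3 suffice.

3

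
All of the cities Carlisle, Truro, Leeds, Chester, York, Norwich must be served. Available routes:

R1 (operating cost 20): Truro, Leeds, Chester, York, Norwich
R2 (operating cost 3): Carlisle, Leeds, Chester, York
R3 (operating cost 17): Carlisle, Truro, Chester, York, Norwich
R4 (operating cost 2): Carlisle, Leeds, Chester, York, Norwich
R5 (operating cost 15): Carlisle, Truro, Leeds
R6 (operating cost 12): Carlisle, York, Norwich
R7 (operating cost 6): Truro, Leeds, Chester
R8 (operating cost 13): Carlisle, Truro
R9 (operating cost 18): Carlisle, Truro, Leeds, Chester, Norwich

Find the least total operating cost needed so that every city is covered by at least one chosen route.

R4, R7 cover every city at operating cost 2 + 6 = 8.
Any cover uses at least 2 routes; among all covering selections none totals below 8.

8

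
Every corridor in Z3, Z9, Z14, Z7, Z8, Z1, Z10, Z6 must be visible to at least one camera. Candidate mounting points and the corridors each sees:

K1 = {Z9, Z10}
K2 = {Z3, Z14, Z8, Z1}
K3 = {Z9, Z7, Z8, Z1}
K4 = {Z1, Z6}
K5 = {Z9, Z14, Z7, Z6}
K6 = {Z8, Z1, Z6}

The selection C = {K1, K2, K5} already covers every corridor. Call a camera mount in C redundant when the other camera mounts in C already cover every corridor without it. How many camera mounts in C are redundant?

0

Drop K1: Z10 uncovered — not redundant.
Drop K2: Z3, Z8, Z1 uncovered — not redundant.
Drop K5: Z7, Z6 uncovered — not redundant.
None of the camera mounts in C is redundant.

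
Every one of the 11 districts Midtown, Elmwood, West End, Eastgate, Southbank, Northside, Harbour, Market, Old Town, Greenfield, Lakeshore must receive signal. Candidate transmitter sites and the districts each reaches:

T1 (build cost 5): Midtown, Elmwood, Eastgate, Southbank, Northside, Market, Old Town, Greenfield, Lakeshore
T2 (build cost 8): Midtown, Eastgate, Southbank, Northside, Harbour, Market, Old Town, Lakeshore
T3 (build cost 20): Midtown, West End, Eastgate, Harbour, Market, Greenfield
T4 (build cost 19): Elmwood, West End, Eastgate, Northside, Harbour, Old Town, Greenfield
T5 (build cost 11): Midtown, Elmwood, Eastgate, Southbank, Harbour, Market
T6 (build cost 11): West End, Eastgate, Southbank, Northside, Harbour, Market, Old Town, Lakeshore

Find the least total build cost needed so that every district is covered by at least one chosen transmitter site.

T1, T6 cover every district at build cost 5 + 11 = 16.
Any cover uses at least 2 transmitter sites; among all covering selections none totals below 16.

16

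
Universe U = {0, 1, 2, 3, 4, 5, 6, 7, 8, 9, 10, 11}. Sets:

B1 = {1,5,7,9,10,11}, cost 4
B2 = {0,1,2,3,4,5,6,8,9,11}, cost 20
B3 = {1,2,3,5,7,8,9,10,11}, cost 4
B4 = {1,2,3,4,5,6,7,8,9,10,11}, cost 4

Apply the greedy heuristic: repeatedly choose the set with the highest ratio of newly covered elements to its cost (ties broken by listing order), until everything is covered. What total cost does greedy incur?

Pick 1: B4 adds 11 new (1, 2, 3, 4, 5, 6, 7, 8, 9, 10, 11) at cost 4 (ratio 11/4).
Pick 2: B2 adds 1 new (0) at cost 20 (ratio 1/20).
Greedy total cost: 4 + 20 = 24.

24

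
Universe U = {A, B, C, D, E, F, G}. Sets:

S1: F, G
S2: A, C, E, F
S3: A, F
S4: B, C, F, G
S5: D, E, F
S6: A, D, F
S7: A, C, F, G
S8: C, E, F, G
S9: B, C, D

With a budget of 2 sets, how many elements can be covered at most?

6

Choosing S2, S4 covers {A, B, C, E, F, G} — 6 elements.
No choice of 2 sets does better; here D is left uncovered.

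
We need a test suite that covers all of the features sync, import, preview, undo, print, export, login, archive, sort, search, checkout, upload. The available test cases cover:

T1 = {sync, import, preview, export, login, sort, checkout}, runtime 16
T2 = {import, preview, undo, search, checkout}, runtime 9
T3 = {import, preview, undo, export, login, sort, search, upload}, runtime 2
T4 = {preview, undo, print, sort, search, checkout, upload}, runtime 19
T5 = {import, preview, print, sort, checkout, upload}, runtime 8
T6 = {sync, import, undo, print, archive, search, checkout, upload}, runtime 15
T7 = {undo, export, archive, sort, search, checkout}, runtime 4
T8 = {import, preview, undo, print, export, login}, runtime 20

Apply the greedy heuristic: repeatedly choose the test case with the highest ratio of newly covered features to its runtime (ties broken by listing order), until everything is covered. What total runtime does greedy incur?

Pick 1: T3 adds 8 new (import, preview, undo, export, login, sort, search, upload) at runtime 2 (ratio 8/2).
Pick 2: T7 adds 2 new (archive, checkout) at runtime 4 (ratio 2/4).
Pick 3: T6 adds 2 new (sync, print) at runtime 15 (ratio 2/15).
Greedy total runtime: 2 + 4 + 15 = 21. (The true optimum is 17, so greedy overshoots here.)

21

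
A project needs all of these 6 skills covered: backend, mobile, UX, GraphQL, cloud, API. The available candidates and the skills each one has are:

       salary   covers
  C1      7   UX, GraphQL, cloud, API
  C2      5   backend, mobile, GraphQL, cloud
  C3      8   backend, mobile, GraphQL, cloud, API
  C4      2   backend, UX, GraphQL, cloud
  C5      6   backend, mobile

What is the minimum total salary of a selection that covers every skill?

10

C3, C4 cover every skill at salary 8 + 2 = 10.
Any cover uses at least 2 candidates; among all covering selections none totals below 10.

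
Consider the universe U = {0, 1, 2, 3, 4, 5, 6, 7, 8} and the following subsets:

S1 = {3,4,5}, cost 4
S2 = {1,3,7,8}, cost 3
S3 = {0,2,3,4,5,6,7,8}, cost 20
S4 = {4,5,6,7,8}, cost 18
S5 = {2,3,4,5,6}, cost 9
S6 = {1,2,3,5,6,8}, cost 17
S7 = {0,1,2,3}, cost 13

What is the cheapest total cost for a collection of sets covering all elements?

23

S2, S3 cover every element at cost 3 + 20 = 23.
Any cover uses at least 2 sets; among all covering selections none totals below 23.
Greedy by coverage-per-cost would pick S2, S1, S5, S7 for 29 — worse than the optimum 23.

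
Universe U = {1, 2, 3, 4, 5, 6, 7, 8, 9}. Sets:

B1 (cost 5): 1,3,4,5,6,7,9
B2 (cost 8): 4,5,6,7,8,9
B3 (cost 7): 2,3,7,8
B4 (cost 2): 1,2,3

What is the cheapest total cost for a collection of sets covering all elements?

10

B2, B4 cover every element at cost 8 + 2 = 10.
Any cover uses at least 2 sets; among all covering selections none totals below 10.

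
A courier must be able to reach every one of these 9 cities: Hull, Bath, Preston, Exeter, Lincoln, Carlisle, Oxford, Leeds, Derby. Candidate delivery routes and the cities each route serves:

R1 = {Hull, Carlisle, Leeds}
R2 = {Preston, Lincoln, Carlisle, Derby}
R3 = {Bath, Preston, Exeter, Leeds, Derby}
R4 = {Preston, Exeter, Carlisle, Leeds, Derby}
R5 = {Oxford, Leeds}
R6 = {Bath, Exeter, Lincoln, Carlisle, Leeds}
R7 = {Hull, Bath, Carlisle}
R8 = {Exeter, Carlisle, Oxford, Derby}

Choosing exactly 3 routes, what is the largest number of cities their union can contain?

8

Choosing R1, R2, R3 covers {Hull, Bath, Preston, Exeter, Lincoln, Carlisle, Leeds, Derby} — 8 cities.
No choice of 3 routes does better; here Oxford is left uncovered.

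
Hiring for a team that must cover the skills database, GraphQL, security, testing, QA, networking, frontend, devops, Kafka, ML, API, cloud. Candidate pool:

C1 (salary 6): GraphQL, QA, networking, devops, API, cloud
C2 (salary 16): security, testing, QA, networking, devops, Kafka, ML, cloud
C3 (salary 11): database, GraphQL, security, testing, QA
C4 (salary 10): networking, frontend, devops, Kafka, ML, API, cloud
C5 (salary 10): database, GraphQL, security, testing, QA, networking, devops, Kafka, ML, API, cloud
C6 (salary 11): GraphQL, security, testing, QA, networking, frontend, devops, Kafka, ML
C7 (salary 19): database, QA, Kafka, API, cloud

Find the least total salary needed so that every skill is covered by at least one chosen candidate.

20

C4, C5 cover every skill at salary 10 + 10 = 20.
Any cover uses at least 2 candidates; among all covering selections none totals below 20.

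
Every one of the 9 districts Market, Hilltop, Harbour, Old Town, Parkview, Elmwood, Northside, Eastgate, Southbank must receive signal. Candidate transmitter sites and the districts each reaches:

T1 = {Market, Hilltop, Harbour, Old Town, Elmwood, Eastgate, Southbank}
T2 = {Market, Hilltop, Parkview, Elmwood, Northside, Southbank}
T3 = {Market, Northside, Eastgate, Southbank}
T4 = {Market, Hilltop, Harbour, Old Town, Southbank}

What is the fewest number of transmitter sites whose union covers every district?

2

T1, T2 together cover {Market, Hilltop, Harbour, Old Town, Parkview, Elmwood, Northside, Eastgate, Southbank} — every district.
No single transmitter site contains all 9 districts, so 2 is optimal.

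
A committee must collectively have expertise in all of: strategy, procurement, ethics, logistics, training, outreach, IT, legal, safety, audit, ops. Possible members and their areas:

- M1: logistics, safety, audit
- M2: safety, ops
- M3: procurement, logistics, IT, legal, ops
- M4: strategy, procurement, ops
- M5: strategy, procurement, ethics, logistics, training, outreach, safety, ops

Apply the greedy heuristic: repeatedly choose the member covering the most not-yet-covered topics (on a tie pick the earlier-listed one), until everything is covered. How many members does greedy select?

Pick 1: M5 covers 8 new topics (strategy, procurement, ethics, logistics, training, outreach, safety, ops).
Pick 2: M3 covers 2 new topics (IT, legal).
Pick 3: M1 covers 1 new topics (audit).
Greedy uses 3 members.

3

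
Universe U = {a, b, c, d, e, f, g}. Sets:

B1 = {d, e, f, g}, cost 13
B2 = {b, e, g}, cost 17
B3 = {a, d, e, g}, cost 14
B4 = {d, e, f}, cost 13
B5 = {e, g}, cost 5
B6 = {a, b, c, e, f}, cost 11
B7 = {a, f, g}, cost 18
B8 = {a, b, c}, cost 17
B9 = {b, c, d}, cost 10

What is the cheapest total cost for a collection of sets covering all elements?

B1, B6 cover every element at cost 13 + 11 = 24.
Any cover uses at least 2 sets; among all covering selections none totals below 24.

24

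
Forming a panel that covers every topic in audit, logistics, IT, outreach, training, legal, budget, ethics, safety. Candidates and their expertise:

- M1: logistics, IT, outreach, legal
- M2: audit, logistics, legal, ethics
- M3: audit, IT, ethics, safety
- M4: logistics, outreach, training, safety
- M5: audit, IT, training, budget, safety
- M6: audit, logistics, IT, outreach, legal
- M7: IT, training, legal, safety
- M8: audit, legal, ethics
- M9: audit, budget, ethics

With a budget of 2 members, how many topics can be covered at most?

Choosing M1, M5 covers {audit, logistics, IT, outreach, training, legal, budget, safety} — 8 topics.
No choice of 2 members does better; here ethics is left uncovered.

8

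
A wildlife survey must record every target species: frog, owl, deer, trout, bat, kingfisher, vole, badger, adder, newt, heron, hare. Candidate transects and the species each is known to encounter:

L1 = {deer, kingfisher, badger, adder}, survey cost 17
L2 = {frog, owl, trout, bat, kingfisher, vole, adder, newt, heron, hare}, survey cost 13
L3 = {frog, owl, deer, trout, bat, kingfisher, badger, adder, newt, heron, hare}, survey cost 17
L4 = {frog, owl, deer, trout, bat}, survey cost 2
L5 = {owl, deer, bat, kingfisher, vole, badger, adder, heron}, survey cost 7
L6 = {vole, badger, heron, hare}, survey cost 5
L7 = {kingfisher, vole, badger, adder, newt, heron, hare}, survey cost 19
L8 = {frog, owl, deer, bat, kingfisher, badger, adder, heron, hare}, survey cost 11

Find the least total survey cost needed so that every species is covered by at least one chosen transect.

20

L2, L5 cover every species at survey cost 13 + 7 = 20.
Any cover uses at least 2 transects; among all covering selections none totals below 20.
Greedy by coverage-per-survey cost would pick L4, L6, L5, L2 for 27 — worse than the optimum 20.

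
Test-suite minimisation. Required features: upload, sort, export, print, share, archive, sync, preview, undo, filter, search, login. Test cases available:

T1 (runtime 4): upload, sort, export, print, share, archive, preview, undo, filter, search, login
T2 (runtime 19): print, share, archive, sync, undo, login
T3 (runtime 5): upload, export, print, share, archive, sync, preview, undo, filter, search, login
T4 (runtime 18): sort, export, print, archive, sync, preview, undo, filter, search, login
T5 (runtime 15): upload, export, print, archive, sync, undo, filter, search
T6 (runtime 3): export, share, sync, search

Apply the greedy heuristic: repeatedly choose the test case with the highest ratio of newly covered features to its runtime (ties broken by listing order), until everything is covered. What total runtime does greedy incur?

Pick 1: T1 adds 11 new (upload, sort, export, print, share, archive, preview, undo, filter, search, login) at runtime 4 (ratio 11/4).
Pick 2: T6 adds 1 new (sync) at runtime 3 (ratio 1/3).
Greedy total runtime: 4 + 3 = 7.

7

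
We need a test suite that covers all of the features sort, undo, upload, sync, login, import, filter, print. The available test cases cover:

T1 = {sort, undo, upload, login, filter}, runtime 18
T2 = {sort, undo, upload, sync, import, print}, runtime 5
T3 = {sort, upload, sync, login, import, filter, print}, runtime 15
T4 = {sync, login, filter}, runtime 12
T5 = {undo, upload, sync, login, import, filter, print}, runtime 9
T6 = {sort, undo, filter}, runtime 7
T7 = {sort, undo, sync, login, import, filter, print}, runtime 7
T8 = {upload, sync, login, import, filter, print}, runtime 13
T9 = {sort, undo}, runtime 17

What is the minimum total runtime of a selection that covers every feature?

12

T2, T7 cover every feature at runtime 5 + 7 = 12.
Any cover uses at least 2 test cases; among all covering selections none totals below 12.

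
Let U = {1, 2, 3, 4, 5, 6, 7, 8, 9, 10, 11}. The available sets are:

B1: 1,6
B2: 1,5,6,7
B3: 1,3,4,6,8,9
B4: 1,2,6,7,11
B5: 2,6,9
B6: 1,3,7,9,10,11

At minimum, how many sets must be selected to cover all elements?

4

B2, B3, B4, B6 together cover {1, 2, 3, 4, 5, 6, 7, 8, 9, 10, 11} — every element.
No 3 of the 6 sets cover everything (all 20 triples fall short), so 4 is minimum.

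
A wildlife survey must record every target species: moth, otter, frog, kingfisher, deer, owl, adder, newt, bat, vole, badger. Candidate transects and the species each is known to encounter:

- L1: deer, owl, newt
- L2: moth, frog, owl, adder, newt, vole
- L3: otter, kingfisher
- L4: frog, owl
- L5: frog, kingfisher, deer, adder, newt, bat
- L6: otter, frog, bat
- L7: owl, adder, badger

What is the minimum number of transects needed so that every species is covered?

4

L2, L3, L5, L7 together cover {moth, otter, frog, kingfisher, deer, owl, adder, newt, bat, vole, badger} — every species.
No 3 of the 7 transects cover everything (all 35 triples fall short), so 4 is minimum.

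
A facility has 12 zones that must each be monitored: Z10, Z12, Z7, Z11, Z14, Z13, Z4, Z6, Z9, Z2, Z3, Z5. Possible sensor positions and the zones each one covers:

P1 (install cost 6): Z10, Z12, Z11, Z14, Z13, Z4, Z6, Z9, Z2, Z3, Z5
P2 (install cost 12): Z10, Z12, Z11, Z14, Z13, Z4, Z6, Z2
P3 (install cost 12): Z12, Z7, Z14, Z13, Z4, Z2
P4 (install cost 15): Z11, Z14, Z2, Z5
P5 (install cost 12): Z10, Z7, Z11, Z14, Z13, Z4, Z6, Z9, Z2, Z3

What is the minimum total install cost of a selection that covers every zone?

P1, P3 cover every zone at install cost 6 + 12 = 18.
Any cover uses at least 2 sensor positions; among all covering selections none totals below 18.

18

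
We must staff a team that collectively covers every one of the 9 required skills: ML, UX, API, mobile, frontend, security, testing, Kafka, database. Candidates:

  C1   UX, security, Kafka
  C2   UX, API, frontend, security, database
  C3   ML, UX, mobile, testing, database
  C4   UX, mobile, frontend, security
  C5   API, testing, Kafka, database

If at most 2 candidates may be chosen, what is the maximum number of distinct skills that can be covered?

Choosing C2, C3 covers {ML, UX, API, mobile, frontend, security, testing, database} — 8 skills.
No choice of 2 candidates does better; here Kafka is left uncovered.

8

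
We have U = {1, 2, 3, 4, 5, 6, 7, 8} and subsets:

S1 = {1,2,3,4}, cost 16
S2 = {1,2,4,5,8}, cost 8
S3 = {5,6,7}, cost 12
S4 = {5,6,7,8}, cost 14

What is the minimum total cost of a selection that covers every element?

S1, S4 cover every element at cost 16 + 14 = 30.
Any cover uses at least 2 sets; among all covering selections none totals below 30.
Greedy by coverage-per-cost would pick S2, S3, S1 for 36 — worse than the optimum 30.

30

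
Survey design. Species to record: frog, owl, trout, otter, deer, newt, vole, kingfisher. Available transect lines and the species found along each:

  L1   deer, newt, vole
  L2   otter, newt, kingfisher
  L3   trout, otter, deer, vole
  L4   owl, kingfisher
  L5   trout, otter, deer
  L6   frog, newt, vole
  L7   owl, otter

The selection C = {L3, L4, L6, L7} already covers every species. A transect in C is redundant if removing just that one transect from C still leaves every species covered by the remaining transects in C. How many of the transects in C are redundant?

1

Drop L3: trout, deer uncovered — not redundant.
Drop L4: kingfisher uncovered — not redundant.
Drop L6: frog, newt uncovered — not redundant.
Drop L7: the rest still cover every species — redundant.
1 redundant: L7.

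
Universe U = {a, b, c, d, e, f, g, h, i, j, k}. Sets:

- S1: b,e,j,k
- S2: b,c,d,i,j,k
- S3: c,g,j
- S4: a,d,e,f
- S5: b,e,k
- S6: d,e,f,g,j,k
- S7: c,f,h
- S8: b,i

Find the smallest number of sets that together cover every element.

S2, S3, S4, S7 together cover {a, b, c, d, e, f, g, h, i, j, k} — every element.
No 3 of the 8 sets cover everything (all 56 triples fall short), so 4 is minimum.

4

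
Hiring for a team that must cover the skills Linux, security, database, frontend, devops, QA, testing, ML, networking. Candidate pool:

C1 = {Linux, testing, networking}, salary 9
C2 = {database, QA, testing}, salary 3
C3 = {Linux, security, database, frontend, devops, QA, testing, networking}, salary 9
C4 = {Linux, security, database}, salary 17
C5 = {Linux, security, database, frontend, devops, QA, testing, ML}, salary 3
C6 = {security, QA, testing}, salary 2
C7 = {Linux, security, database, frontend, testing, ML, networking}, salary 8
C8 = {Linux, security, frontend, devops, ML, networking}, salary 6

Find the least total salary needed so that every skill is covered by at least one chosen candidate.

9

C2, C8 cover every skill at salary 3 + 6 = 9.
Any cover uses at least 2 candidates; among all covering selections none totals below 9.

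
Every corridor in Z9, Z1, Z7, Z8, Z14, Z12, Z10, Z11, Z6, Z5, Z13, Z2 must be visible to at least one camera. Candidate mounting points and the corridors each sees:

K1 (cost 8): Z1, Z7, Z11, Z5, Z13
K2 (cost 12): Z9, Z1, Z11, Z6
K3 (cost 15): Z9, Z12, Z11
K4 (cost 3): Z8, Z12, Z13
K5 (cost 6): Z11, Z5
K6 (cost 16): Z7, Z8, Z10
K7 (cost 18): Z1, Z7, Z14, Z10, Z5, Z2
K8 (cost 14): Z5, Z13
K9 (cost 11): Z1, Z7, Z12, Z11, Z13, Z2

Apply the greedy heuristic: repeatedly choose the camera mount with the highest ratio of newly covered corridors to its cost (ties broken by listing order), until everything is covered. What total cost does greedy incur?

Pick 1: K4 adds 3 new (Z8, Z12, Z13) at cost 3 (ratio 3/3).
Pick 2: K1 adds 4 new (Z1, Z7, Z11, Z5) at cost 8 (ratio 4/8).
Pick 3: K2 adds 2 new (Z9, Z6) at cost 12 (ratio 2/12).
Pick 4: K7 adds 3 new (Z14, Z10, Z2) at cost 18 (ratio 3/18).
Greedy total cost: 3 + 8 + 12 + 18 = 41. (The true optimum is 33, so greedy overshoots here.)

41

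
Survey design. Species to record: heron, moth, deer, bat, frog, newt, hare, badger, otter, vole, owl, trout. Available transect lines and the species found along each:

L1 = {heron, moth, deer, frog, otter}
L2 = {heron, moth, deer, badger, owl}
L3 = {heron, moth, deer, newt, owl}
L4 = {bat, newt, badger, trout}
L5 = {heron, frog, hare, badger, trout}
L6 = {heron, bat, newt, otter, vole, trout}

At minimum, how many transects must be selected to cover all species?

L2, L5, L6 together cover {heron, moth, deer, bat, frog, newt, hare, badger, otter, vole, owl, trout} — every species.
No 2 of the 6 transects cover everything (all 15 pairs fall short), so 3 is minimum.

3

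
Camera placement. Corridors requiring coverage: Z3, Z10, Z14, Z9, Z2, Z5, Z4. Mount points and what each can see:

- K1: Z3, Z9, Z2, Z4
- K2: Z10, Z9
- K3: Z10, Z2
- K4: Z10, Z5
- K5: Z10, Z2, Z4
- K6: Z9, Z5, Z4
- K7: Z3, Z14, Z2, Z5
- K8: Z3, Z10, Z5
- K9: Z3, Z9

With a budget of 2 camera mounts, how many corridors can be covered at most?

6

Choosing K1, K4 covers {Z3, Z10, Z9, Z2, Z5, Z4} — 6 corridors.
No choice of 2 camera mounts does better; here Z14 is left uncovered.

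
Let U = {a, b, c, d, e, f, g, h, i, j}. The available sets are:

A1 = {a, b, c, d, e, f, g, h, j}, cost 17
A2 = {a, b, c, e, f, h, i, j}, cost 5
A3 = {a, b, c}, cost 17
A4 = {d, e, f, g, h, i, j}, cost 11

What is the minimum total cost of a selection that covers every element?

A2, A4 cover every element at cost 5 + 11 = 16.
Any cover uses at least 2 sets; among all covering selections none totals below 16.

16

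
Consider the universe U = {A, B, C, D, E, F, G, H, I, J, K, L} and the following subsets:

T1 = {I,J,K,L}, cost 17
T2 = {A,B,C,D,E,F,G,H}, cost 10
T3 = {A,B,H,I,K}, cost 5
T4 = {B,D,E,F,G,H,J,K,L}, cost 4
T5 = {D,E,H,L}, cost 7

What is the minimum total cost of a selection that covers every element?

T2, T3, T4 cover every element at cost 10 + 5 + 4 = 19.
Any cover uses at least 2 sets; among all covering selections none totals below 19.

19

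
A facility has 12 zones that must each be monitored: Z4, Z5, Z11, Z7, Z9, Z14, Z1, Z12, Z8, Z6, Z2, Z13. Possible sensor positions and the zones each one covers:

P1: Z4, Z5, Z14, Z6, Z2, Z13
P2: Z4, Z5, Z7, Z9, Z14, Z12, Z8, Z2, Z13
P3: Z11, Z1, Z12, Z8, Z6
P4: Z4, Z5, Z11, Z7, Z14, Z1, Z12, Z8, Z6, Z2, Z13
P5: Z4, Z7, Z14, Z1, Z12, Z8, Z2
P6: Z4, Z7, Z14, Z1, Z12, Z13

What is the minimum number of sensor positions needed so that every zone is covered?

2

P2, P3 together cover {Z4, Z5, Z11, Z7, Z9, Z14, Z1, Z12, Z8, Z6, Z2, Z13} — every zone.
No single sensor position contains all 12 zones, so 2 is optimal.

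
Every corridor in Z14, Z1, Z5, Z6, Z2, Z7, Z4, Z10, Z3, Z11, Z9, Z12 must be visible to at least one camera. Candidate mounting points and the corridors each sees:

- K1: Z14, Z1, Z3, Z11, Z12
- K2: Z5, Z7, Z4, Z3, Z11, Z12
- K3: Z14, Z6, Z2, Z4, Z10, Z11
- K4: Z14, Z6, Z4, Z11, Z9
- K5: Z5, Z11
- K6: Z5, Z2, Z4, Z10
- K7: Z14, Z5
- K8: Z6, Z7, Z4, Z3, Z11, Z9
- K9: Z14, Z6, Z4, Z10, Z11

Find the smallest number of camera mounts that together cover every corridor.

3

K1, K6, K8 together cover {Z14, Z1, Z5, Z6, Z2, Z7, Z4, Z10, Z3, Z11, Z9, Z12} — every corridor.
No 2 of the 9 camera mounts cover everything (all 36 pairs fall short), so 3 is minimum.
Greedy (largest uncovered first) would take K2, K3, K1, K4 — 4 camera mounts — but 3 suffice.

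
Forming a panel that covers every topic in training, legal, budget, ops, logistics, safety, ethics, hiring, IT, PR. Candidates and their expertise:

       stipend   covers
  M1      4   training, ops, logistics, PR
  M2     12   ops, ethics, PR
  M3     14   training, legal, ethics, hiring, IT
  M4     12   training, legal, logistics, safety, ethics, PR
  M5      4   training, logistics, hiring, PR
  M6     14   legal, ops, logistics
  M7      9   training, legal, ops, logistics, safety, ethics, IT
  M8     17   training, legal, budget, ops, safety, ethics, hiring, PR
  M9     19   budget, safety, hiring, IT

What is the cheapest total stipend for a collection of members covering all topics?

26

M7, M8 cover every topic at stipend 9 + 17 = 26.
Any cover uses at least 2 members; among all covering selections none totals below 26.
Greedy by coverage-per-stipend would pick M1, M7, M5, M8 for 34 — worse than the optimum 26.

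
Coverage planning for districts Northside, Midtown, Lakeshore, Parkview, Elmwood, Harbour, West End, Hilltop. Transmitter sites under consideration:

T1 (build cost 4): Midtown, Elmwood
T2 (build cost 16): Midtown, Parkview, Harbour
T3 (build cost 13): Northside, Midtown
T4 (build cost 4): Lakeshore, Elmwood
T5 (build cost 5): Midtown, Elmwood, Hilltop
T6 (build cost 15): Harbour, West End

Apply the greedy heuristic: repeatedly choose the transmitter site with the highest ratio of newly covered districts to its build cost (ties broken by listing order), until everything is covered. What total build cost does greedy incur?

53

Pick 1: T5 adds 3 new (Midtown, Elmwood, Hilltop) at build cost 5 (ratio 3/5).
Pick 2: T4 adds 1 new (Lakeshore) at build cost 4 (ratio 1/4).
Pick 3: T6 adds 2 new (Harbour, West End) at build cost 15 (ratio 2/15).
Pick 4: T3 adds 1 new (Northside) at build cost 13 (ratio 1/13).
Pick 5: T2 adds 1 new (Parkview) at build cost 16 (ratio 1/16).
Greedy total build cost: 5 + 4 + 15 + 13 + 16 = 53.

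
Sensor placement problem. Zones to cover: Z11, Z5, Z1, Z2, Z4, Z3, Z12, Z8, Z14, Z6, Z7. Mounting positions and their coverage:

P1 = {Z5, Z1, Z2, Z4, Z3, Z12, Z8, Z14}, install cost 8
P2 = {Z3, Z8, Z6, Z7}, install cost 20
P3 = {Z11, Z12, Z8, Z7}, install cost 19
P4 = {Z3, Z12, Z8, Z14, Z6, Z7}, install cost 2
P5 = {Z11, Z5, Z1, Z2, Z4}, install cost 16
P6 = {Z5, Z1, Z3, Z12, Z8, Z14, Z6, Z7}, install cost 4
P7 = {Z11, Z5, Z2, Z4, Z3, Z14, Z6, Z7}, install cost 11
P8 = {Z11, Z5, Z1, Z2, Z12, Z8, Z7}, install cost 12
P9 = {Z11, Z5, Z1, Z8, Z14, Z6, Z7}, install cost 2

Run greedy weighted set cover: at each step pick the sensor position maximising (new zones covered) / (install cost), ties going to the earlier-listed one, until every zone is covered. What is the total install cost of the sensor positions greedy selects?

Pick 1: P9 adds 7 new (Z11, Z5, Z1, Z8, Z14, Z6, Z7) at install cost 2 (ratio 7/2).
Pick 2: P4 adds 2 new (Z3, Z12) at install cost 2 (ratio 2/2).
Pick 3: P1 adds 2 new (Z2, Z4) at install cost 8 (ratio 2/8).
Greedy total install cost: 2 + 2 + 8 = 12. (The true optimum is 10, so greedy overshoots here.)

12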